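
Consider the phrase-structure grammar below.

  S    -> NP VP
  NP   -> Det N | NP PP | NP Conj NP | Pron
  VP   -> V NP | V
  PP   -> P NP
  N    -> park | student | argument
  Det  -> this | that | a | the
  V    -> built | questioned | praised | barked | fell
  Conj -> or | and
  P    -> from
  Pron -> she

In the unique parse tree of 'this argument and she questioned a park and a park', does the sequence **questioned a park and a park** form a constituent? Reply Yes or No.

[S [NP [NP [Det this] [N argument]] [Conj and] [NP [Pron she]]] [VP [V questioned] [NP [NP [Det a] [N park]] [Conj and] [NP [Det a] [N park]]]]]
The words 'questioned a park and a park' are exhaustively dominated by a single VP node (built by VP → V NP), so they form a constituent.

Yes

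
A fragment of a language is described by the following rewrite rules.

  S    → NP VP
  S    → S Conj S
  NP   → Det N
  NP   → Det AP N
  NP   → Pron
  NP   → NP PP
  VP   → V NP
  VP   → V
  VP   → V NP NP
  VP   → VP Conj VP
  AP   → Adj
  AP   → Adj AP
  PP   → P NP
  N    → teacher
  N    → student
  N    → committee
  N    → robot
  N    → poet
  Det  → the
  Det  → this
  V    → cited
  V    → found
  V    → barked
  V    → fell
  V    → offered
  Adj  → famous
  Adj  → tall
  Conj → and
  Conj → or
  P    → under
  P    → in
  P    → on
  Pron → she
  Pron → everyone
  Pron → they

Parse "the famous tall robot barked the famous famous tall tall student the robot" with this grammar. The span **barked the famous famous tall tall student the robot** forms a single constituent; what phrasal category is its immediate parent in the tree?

S

S
  NP
    Det: the
    AP
      Adj: famous
      AP
        Adj: tall
    N: robot
  VP
    V: barked
    NP
      Det: the
      AP
        Adj: famous
        AP
          Adj: famous
          AP
            Adj: tall
            AP
              Adj: tall
      N: student
    NP
      Det: the
      N: robot
The span 'barked the famous famous tall tall student the robot' is the VP node built by VP → V NP NP.
Its mother is the S built by S → NP VP.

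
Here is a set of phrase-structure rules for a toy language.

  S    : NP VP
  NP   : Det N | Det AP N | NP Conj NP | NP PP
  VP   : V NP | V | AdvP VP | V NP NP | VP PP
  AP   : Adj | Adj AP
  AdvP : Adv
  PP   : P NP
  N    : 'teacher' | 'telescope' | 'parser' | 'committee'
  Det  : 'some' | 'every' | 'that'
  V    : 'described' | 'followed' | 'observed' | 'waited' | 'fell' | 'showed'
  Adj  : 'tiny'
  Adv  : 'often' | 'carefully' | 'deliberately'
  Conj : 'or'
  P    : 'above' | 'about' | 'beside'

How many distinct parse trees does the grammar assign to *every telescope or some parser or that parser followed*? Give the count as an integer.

The two bracketings:
[S [NP [NP [Det every] [N telescope]] [Conj or] [NP [NP [Det some] [N parser]] [Conj or] [NP [Det that] [N parser]]]] [VP [V followed]]]
[S [NP [NP [NP [Det every] [N telescope]] [Conj or] [NP [Det some] [N parser]]] [Conj or] [NP [Det that] [N parser]]] [VP [V followed]]]
The trees differ in how a recursive rule is bracketed over the same span.

2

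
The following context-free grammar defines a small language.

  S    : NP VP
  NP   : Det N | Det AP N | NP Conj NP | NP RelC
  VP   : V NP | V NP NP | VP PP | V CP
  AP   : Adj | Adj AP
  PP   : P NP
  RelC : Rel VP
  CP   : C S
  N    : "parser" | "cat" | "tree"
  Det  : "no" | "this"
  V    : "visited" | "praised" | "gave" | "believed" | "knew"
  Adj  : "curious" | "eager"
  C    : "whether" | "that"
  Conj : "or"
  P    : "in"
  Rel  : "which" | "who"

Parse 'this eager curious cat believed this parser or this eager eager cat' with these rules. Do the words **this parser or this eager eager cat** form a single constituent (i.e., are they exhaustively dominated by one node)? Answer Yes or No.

Yes

[S [NP [Det this] [AP [Adj eager] [AP [Adj curious]]] [N cat]] [VP [V believed] [NP [NP [Det this] [N parser]] [Conj or] [NP [Det this] [AP [Adj eager] [AP [Adj eager]]] [N cat]]]]]
The words 'this parser or this eager eager cat' are exhaustively dominated by a single NP node (built by NP → NP Conj NP), so they form a constituent.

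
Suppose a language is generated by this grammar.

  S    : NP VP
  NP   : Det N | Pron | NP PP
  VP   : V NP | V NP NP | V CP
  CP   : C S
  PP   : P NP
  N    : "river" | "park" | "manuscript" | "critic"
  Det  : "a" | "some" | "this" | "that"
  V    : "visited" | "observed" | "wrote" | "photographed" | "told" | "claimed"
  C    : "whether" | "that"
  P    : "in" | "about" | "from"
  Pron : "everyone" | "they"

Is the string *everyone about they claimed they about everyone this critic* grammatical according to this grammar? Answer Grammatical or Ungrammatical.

S
  NP
    NP
      Pron: everyone
    PP
      P: about
      NP
        Pron: they
  VP
    V: claimed
    NP
      NP
        Pron: they
      PP
        P: about
        NP
          Pron: everyone
    NP
      Det: this
      N: critic
Every word is introduced by a lexical rule and the phrasal rules combine the resulting categories into a single S.

Grammatical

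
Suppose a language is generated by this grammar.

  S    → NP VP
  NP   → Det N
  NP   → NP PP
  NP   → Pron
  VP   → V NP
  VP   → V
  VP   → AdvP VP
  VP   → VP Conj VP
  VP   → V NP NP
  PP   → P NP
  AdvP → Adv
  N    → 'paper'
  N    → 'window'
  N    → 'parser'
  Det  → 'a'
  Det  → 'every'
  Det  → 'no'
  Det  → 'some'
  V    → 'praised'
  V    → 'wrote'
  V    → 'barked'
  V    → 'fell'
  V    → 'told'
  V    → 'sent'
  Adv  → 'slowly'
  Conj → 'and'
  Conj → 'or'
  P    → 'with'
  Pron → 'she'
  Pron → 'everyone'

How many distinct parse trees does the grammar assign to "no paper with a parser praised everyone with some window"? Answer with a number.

1

[S [NP [NP [Det no] [N paper]] [PP [P with] [NP [Det a] [N parser]]]] [VP [V praised] [NP [NP [Pron everyone]] [PP [P with] [NP [Det some] [N window]]]]]]
No rule offers an alternative attachment or grouping for any span, so this is the only derivation.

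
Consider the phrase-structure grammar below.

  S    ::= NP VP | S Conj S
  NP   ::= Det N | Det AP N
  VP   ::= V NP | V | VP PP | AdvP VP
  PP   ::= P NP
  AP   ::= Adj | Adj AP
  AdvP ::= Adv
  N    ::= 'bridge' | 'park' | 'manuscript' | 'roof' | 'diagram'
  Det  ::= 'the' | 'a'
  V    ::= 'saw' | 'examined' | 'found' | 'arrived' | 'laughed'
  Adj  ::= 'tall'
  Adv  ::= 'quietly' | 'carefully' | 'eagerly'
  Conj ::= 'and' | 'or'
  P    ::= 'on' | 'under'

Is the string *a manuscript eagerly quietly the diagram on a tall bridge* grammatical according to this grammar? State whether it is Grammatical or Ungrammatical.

Ungrammatical

An Adv word can never sit immediately before a Det word in any string this grammar generates, so the substring 'quietly the' rules out a derivation.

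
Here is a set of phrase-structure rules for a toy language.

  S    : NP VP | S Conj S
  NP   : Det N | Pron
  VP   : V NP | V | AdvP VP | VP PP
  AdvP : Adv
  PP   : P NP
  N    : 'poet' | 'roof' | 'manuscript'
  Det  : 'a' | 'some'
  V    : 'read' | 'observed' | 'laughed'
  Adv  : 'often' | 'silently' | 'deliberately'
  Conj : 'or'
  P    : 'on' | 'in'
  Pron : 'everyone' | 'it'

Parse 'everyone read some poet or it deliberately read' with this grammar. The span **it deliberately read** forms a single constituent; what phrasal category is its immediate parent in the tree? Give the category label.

S
  S
    NP
      Pron: everyone
    VP
      V: read
      NP
        Det: some
        N: poet
  Conj: or
  S
    NP
      Pron: it
    VP
      AdvP
        Adv: deliberately
      VP
        V: read
The span 'it deliberately read' is the S node built by S → NP VP.
Its mother is the S built by S → S Conj S.

S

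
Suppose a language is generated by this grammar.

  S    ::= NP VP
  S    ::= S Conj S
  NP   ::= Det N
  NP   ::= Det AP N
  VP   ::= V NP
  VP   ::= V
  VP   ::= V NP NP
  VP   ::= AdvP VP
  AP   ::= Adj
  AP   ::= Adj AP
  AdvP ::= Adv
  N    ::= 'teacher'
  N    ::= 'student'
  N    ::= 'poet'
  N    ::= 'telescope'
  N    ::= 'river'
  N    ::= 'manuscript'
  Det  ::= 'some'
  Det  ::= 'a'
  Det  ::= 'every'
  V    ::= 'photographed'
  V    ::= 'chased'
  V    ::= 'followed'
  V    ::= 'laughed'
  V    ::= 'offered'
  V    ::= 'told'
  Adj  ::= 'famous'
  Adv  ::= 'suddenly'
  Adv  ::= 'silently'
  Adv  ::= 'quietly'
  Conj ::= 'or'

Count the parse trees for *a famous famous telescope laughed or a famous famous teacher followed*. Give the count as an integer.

[S [S [NP [Det a] [AP [Adj famous] [AP [Adj famous]]] [N telescope]] [VP [V laughed]]] [Conj or] [S [NP [Det a] [AP [Adj famous] [AP [Adj famous]]] [N teacher]] [VP [V followed]]]]
No rule offers an alternative attachment or grouping for any span, so this is the only derivation.

1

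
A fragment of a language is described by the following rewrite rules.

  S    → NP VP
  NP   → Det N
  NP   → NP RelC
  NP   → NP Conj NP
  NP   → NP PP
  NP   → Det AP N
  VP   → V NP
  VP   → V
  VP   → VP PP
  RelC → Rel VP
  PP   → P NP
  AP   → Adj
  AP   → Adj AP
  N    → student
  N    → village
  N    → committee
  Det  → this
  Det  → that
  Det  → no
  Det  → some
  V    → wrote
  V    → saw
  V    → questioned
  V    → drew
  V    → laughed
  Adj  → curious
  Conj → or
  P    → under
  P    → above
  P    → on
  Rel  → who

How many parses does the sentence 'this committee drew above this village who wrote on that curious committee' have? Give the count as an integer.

3

Two of the 3 distinct bracketings:
[S [NP [Det this] [N committee]] [VP [VP [V drew]] [PP [P above] [NP [NP [Det this] [N village]] [RelC [Rel who] [VP [VP [V wrote]] [PP [P on] [NP [Det that] [AP [Adj curious]] [N committee]]]]]]]]]
[S [NP [Det this] [N committee]] [VP [VP [V drew]] [PP [P above] [NP [NP [NP [Det this] [N village]] [RelC [Rel who] [VP [V wrote]]]] [PP [P on] [NP [Det that] [AP [Adj curious]] [N committee]]]]]]]
The difference turns on whether NP → NP PP is used at the relevant span, versus an alternative expansion of NP.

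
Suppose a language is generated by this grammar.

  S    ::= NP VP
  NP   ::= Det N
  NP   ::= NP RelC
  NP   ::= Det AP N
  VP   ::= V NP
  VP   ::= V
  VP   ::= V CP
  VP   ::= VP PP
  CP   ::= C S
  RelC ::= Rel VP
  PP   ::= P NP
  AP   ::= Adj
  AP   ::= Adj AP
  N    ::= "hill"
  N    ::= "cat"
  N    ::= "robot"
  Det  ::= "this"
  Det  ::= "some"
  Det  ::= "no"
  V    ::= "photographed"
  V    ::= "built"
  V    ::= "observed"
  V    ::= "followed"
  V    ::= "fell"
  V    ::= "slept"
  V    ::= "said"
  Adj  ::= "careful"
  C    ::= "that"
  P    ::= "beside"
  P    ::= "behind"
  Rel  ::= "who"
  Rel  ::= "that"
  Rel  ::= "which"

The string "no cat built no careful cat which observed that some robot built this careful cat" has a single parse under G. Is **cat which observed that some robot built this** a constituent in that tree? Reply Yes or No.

No

[S [NP [Det no] [N cat]] [VP [V built] [NP [NP [Det no] [AP [Adj careful]] [N cat]] [RelC [Rel which] [VP [V observed] [CP [C that] [S [NP [Det some] [N robot]] [VP [V built] [NP [Det this] [AP [Adj careful]] [N cat]]]]]]]]]]
The smallest constituent containing 'cat which observed that some robot built this' is the NP spanning 'no careful cat which observed that some robot built this careful cat'; no single node in the tree dominates exactly the given words.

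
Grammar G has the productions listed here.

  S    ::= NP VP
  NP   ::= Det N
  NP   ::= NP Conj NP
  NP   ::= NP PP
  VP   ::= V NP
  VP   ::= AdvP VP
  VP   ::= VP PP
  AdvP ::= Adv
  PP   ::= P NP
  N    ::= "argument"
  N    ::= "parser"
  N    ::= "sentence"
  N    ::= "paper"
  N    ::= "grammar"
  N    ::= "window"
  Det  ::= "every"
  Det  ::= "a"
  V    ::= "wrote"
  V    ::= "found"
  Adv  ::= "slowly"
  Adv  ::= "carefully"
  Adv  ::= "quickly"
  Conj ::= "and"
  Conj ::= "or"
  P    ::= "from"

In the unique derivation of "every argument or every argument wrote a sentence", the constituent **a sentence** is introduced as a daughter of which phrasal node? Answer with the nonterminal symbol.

[S [NP [NP [Det every] [N argument]] [Conj or] [NP [Det every] [N argument]]] [VP [V wrote] [NP [Det a] [N sentence]]]]
The span 'a sentence' is the NP node built by NP → Det N.
Its mother is the VP built by VP → V NP.

VP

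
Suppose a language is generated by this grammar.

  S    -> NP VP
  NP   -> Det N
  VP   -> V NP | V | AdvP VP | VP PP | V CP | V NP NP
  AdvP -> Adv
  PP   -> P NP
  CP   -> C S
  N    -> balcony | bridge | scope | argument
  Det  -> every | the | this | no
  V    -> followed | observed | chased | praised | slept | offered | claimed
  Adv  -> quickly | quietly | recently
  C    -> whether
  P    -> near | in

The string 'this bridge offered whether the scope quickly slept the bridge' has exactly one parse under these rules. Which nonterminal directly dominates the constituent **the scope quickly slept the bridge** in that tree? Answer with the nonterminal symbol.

S
  NP
    Det: this
    N: bridge
  VP
    V: offered
    CP
      C: whether
      S
        NP
          Det: the
          N: scope
        VP
          AdvP
            Adv: quickly
          VP
            V: slept
            NP
              Det: the
              N: bridge
The span 'the scope quickly slept the bridge' is the S node built by S → NP VP.
Its mother is the CP built by CP → C S.

CP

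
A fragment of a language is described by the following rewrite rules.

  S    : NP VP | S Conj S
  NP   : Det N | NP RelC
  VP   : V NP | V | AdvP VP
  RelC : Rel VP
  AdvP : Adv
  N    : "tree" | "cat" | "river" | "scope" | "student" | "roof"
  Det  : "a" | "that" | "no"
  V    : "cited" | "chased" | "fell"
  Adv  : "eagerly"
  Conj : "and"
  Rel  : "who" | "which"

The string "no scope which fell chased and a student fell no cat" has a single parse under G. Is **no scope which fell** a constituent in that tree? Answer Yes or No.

[S [S [NP [NP [Det no] [N scope]] [RelC [Rel which] [VP [V fell]]]] [VP [V chased]]] [Conj and] [S [NP [Det a] [N student]] [VP [V fell] [NP [Det no] [N cat]]]]]
The words 'no scope which fell' are exhaustively dominated by a single NP node (built by NP → NP RelC), so they form a constituent.

Yes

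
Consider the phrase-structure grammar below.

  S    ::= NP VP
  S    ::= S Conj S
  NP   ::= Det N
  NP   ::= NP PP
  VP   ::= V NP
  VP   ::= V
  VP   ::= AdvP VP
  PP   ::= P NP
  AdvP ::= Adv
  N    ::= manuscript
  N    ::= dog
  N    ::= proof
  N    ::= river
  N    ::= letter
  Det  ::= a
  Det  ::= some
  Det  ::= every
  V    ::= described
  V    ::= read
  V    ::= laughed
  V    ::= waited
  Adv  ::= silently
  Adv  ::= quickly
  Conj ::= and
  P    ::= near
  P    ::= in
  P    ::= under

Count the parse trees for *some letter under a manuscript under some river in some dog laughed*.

5

Two of the 5 distinct bracketings:
[S [NP [NP [Det some] [N letter]] [PP [P under] [NP [NP [Det a] [N manuscript]] [PP [P under] [NP [NP [Det some] [N river]] [PP [P in] [NP [Det some] [N dog]]]]]]]] [VP [V laughed]]]
[S [NP [NP [Det some] [N letter]] [PP [P under] [NP [NP [NP [Det a] [N manuscript]] [PP [P under] [NP [Det some] [N river]]]] [PP [P in] [NP [Det some] [N dog]]]]]] [VP [V laughed]]]
The trees differ in how a recursive rule is bracketed over the same span.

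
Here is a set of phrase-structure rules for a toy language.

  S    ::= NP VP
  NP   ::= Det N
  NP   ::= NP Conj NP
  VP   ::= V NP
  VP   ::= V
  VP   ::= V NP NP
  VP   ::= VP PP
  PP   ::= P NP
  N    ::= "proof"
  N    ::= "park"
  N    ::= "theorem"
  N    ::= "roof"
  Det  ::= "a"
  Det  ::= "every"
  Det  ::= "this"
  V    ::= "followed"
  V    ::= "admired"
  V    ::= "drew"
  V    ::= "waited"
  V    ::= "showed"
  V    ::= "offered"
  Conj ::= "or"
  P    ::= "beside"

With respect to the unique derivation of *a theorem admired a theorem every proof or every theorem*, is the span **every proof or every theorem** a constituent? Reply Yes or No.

[S [NP [Det a] [N theorem]] [VP [V admired] [NP [Det a] [N theorem]] [NP [NP [Det every] [N proof]] [Conj or] [NP [Det every] [N theorem]]]]]
The words 'every proof or every theorem' are exhaustively dominated by a single NP node (built by NP → NP Conj NP), so they form a constituent.

Yes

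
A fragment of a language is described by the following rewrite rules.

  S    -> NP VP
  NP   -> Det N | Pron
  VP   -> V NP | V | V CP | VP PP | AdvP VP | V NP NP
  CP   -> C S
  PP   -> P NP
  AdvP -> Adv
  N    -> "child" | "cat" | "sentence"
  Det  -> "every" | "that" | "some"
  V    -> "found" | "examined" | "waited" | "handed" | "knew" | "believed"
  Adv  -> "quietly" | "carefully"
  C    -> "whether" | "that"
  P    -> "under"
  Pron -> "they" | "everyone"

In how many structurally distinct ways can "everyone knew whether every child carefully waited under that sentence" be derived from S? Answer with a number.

Two of the 3 distinct bracketings:
[S [NP [Pron everyone]] [VP [V knew] [CP [C whether] [S [NP [Det every] [N child]] [VP [VP [AdvP [Adv carefully]] [VP [V waited]]] [PP [P under] [NP [Det that] [N sentence]]]]]]]]
[S [NP [Pron everyone]] [VP [V knew] [CP [C whether] [S [NP [Det every] [N child]] [VP [AdvP [Adv carefully]] [VP [VP [V waited]] [PP [P under] [NP [Det that] [N sentence]]]]]]]]]
The trees differ in how a recursive rule is bracketed over the same span.

3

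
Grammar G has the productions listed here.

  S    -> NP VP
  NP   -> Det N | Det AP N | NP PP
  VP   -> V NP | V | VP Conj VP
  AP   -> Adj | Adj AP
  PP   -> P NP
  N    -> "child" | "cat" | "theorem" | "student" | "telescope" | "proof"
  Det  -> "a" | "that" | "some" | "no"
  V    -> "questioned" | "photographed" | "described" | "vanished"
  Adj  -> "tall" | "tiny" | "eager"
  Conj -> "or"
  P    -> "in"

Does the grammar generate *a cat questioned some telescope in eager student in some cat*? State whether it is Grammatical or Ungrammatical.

A P word can never sit immediately before an Adj word in any string this grammar generates, so the substring 'in eager' rules out a derivation.

Ungrammatical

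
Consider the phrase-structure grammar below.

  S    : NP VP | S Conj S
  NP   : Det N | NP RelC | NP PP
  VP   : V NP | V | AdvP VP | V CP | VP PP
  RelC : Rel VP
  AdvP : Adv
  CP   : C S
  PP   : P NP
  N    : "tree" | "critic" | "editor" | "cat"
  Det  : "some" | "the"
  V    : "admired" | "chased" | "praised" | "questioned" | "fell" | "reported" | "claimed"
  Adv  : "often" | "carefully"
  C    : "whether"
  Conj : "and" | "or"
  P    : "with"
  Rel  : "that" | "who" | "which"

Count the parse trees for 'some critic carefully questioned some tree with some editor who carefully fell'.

4

Two of the 4 distinct bracketings:
[S [NP [Det some] [N critic]] [VP [AdvP [Adv carefully]] [VP [V questioned] [NP [NP [NP [Det some] [N tree]] [PP [P with] [NP [Det some] [N editor]]]] [RelC [Rel who] [VP [AdvP [Adv carefully]] [VP [V fell]]]]]]]]
[S [NP [Det some] [N critic]] [VP [AdvP [Adv carefully]] [VP [V questioned] [NP [NP [Det some] [N tree]] [PP [P with] [NP [NP [Det some] [N editor]] [RelC [Rel who] [VP [AdvP [Adv carefully]] [VP [V fell]]]]]]]]]]
The trees differ in how a recursive rule is bracketed over the same span.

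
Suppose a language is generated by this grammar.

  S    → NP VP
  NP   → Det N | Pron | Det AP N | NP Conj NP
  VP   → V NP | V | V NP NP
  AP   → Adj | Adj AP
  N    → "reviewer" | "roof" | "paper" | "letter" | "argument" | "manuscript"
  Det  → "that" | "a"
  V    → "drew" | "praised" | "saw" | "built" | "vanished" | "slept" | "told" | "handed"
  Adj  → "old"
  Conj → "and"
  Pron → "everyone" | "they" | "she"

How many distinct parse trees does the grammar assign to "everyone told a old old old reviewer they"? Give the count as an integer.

1

[S [NP [Pron everyone]] [VP [V told] [NP [Det a] [AP [Adj old] [AP [Adj old] [AP [Adj old]]]] [N reviewer]] [NP [Pron they]]]]
No rule offers an alternative attachment or grouping for any span, so this is the only derivation.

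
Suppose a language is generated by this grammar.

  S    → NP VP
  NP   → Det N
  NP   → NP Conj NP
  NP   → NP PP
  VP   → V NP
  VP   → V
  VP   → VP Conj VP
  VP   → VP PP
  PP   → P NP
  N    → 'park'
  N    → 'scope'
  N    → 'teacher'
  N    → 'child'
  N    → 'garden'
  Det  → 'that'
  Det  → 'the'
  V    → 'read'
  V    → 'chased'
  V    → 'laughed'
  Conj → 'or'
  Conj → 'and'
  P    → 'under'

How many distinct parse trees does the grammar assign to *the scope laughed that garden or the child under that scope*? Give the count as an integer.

Two of the 3 distinct bracketings:
[S [NP [Det the] [N scope]] [VP [V laughed] [NP [NP [Det that] [N garden]] [Conj or] [NP [NP [Det the] [N child]] [PP [P under] [NP [Det that] [N scope]]]]]]]
[S [NP [Det the] [N scope]] [VP [V laughed] [NP [NP [NP [Det that] [N garden]] [Conj or] [NP [Det the] [N child]]] [PP [P under] [NP [Det that] [N scope]]]]]]
The trees differ in how a recursive rule is bracketed over the same span.

3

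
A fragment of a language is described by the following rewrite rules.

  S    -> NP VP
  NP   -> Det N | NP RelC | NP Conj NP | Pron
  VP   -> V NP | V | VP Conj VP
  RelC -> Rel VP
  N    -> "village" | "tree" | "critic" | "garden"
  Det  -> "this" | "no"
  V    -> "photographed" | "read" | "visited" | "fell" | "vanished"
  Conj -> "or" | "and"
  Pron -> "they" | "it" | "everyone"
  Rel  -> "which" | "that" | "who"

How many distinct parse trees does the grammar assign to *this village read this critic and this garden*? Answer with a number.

1

[S [NP [Det this] [N village]] [VP [V read] [NP [NP [Det this] [N critic]] [Conj and] [NP [Det this] [N garden]]]]]
No rule offers an alternative attachment or grouping for any span, so this is the only derivation.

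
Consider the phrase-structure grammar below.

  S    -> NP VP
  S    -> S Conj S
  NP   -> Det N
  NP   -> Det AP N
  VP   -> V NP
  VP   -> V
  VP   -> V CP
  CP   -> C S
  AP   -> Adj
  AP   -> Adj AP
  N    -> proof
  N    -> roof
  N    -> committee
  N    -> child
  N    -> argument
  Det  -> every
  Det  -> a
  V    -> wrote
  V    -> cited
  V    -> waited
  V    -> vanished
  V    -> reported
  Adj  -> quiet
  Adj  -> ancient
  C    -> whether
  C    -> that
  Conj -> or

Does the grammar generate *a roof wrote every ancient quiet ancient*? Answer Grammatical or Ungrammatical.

Ungrammatical

For S → NP VP, the only prefix that parses as NP is 'a roof', but the remainder 'wrote every ancient quiet ancient' is not a VP under these rules. The alternative S rule S → S Conj S likewise has no satisfying split.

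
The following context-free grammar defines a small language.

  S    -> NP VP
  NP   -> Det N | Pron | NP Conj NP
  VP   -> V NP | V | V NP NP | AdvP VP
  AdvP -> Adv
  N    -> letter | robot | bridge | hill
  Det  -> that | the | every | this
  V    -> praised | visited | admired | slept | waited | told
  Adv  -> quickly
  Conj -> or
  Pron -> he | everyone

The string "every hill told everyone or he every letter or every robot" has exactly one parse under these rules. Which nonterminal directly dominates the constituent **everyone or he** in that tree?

VP

[S [NP [Det every] [N hill]] [VP [V told] [NP [NP [Pron everyone]] [Conj or] [NP [Pron he]]] [NP [NP [Det every] [N letter]] [Conj or] [NP [Det every] [N robot]]]]]
The span 'everyone or he' is the NP node built by NP → NP Conj NP.
Its mother is the VP built by VP → V NP NP.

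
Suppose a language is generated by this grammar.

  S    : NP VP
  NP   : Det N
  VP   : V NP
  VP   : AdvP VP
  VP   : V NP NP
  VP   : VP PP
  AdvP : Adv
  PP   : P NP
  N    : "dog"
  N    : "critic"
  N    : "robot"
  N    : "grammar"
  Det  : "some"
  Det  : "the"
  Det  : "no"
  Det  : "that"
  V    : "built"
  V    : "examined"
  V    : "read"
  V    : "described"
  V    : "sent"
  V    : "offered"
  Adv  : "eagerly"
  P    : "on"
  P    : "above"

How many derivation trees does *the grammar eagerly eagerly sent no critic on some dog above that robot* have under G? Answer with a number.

Two of the 6 distinct bracketings:
[S [NP [Det the] [N grammar]] [VP [AdvP [Adv eagerly]] [VP [AdvP [Adv eagerly]] [VP [VP [VP [V sent] [NP [Det no] [N critic]]] [PP [P on] [NP [Det some] [N dog]]]] [PP [P above] [NP [Det that] [N robot]]]]]]]
[S [NP [Det the] [N grammar]] [VP [AdvP [Adv eagerly]] [VP [VP [AdvP [Adv eagerly]] [VP [VP [V sent] [NP [Det no] [N critic]]] [PP [P on] [NP [Det some] [N dog]]]]] [PP [P above] [NP [Det that] [N robot]]]]]]
The trees differ in how a recursive rule is bracketed over the same span.

6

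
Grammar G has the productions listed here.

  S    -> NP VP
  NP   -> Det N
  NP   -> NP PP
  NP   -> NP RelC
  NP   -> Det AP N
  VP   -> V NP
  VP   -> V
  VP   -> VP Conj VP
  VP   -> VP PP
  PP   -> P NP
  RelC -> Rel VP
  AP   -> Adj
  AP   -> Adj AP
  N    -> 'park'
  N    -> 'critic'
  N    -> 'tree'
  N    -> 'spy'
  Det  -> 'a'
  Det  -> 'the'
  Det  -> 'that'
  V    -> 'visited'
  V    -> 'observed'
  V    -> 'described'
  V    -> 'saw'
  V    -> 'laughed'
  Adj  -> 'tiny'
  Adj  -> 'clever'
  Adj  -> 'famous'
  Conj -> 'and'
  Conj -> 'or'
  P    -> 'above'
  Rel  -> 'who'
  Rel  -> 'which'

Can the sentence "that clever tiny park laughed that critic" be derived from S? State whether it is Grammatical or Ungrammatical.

Grammatical

[S [NP [Det that] [AP [Adj clever] [AP [Adj tiny]]] [N park]] [VP [V laughed] [NP [Det that] [N critic]]]]
The bracketing above is licensed at every node by one of the given productions, with S at the root.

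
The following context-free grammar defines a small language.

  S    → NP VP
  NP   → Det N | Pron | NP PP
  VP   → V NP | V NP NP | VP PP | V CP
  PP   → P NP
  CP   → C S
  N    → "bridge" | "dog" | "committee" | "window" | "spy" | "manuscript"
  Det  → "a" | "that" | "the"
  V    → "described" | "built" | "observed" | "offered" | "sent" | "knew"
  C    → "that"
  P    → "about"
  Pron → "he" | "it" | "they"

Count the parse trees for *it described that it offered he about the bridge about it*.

9

Two of the 9 distinct bracketings:
[S [NP [Pron it]] [VP [VP [V described] [CP [C that] [S [NP [Pron it]] [VP [V offered] [NP [Pron he]]]]]] [PP [P about] [NP [NP [Det the] [N bridge]] [PP [P about] [NP [Pron it]]]]]]]
[S [NP [Pron it]] [VP [VP [VP [V described] [CP [C that] [S [NP [Pron it]] [VP [V offered] [NP [Pron he]]]]]] [PP [P about] [NP [Det the] [N bridge]]]] [PP [P about] [NP [Pron it]]]]]
The difference turns on whether NP → NP PP is used at the relevant span, versus an alternative expansion of NP.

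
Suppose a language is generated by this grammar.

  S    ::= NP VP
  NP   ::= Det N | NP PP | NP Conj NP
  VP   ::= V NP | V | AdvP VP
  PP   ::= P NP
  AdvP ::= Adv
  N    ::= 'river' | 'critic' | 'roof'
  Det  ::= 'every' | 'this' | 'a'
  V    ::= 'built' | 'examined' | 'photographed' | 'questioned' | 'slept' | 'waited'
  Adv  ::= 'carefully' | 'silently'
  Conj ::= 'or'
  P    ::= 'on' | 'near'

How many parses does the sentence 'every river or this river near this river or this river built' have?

Two of the 5 distinct bracketings:
[S [NP [NP [NP [Det every] [N river]] [Conj or] [NP [Det this] [N river]]] [PP [P near] [NP [NP [Det this] [N river]] [Conj or] [NP [Det this] [N river]]]]] [VP [V built]]]
[S [NP [NP [Det every] [N river]] [Conj or] [NP [NP [Det this] [N river]] [PP [P near] [NP [NP [Det this] [N river]] [Conj or] [NP [Det this] [N river]]]]]] [VP [V built]]]
The trees differ in how a recursive rule is bracketed over the same span.

5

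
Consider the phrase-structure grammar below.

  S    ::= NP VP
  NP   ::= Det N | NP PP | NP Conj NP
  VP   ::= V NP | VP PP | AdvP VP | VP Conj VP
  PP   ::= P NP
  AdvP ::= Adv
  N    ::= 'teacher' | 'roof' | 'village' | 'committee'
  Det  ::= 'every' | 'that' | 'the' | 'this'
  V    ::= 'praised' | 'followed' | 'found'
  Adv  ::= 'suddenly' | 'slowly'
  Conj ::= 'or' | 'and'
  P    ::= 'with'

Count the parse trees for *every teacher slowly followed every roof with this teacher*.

Two of the 3 distinct bracketings:
[S [NP [Det every] [N teacher]] [VP [VP [AdvP [Adv slowly]] [VP [V followed] [NP [Det every] [N roof]]]] [PP [P with] [NP [Det this] [N teacher]]]]]
[S [NP [Det every] [N teacher]] [VP [AdvP [Adv slowly]] [VP [V followed] [NP [NP [Det every] [N roof]] [PP [P with] [NP [Det this] [N teacher]]]]]]]
The difference turns on whether NP → NP PP is used at the relevant span, versus an alternative expansion of NP.

3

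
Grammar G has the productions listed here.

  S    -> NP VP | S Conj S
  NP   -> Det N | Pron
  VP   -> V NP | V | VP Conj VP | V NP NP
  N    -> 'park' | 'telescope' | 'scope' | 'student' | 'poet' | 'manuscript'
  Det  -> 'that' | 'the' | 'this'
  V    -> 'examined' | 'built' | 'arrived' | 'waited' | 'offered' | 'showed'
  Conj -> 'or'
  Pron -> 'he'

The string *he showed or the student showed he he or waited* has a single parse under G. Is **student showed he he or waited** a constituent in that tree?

No

[S [S [NP [Pron he]] [VP [V showed]]] [Conj or] [S [NP [Det the] [N student]] [VP [VP [V showed] [NP [Pron he]] [NP [Pron he]]] [Conj or] [VP [V waited]]]]]
The smallest constituent containing 'student showed he he or waited' is the S spanning 'the student showed he he or waited'; no single node in the tree dominates exactly the given words.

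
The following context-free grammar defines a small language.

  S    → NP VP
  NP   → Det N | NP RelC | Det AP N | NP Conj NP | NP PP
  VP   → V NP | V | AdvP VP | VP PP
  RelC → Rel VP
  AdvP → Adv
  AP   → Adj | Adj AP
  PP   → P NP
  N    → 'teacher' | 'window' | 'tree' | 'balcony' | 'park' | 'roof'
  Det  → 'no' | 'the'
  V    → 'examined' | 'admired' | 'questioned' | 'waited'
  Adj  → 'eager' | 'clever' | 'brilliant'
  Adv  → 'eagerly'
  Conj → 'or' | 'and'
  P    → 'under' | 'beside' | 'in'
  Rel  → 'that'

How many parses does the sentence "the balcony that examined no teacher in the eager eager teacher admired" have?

3

Two of the 3 distinct bracketings:
[S [NP [NP [Det the] [N balcony]] [RelC [Rel that] [VP [V examined] [NP [NP [Det no] [N teacher]] [PP [P in] [NP [Det the] [AP [Adj eager] [AP [Adj eager]]] [N teacher]]]]]]] [VP [V admired]]]
[S [NP [NP [Det the] [N balcony]] [RelC [Rel that] [VP [VP [V examined] [NP [Det no] [N teacher]]] [PP [P in] [NP [Det the] [AP [Adj eager] [AP [Adj eager]]] [N teacher]]]]]] [VP [V admired]]]
The difference turns on whether NP → NP PP is used at the relevant span, versus an alternative expansion of NP.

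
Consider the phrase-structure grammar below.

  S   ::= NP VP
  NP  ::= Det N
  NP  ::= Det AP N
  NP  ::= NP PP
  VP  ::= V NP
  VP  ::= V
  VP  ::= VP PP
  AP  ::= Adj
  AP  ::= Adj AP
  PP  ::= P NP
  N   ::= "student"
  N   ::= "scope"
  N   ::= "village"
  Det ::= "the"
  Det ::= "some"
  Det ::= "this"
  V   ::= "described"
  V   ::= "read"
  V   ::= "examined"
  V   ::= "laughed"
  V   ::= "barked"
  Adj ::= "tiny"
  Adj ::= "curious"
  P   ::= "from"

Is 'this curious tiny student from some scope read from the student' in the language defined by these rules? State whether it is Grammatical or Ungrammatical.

Grammatical

[S [NP [NP [Det this] [AP [Adj curious] [AP [Adj tiny]]] [N student]] [PP [P from] [NP [Det some] [N scope]]]] [VP [VP [V read]] [PP [P from] [NP [Det the] [N student]]]]]
Every word is introduced by a lexical rule and the phrasal rules combine the resulting categories into a single S.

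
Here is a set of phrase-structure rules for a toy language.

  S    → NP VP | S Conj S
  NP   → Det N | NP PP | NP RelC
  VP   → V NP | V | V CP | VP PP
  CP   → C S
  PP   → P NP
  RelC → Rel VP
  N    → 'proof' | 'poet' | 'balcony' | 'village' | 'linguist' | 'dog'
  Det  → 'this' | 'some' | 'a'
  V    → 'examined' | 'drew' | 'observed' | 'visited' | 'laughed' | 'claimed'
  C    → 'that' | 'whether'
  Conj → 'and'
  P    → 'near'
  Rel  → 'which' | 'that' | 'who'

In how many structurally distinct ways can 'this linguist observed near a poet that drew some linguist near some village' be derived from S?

Two of the 4 distinct bracketings:
[S [NP [Det this] [N linguist]] [VP [VP [V observed]] [PP [P near] [NP [NP [NP [Det a] [N poet]] [RelC [Rel that] [VP [V drew] [NP [Det some] [N linguist]]]]] [PP [P near] [NP [Det some] [N village]]]]]]]
[S [NP [Det this] [N linguist]] [VP [VP [V observed]] [PP [P near] [NP [NP [Det a] [N poet]] [RelC [Rel that] [VP [V drew] [NP [NP [Det some] [N linguist]] [PP [P near] [NP [Det some] [N village]]]]]]]]]]
The trees differ in how a recursive rule is bracketed over the same span.

4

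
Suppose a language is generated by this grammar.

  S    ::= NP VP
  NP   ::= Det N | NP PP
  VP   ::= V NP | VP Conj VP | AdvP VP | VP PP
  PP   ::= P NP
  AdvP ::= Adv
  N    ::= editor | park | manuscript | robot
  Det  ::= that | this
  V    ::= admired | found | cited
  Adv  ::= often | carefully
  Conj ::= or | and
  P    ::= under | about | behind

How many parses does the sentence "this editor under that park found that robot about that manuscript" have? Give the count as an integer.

2

The two bracketings:
[S [NP [NP [Det this] [N editor]] [PP [P under] [NP [Det that] [N park]]]] [VP [V found] [NP [NP [Det that] [N robot]] [PP [P about] [NP [Det that] [N manuscript]]]]]]
[S [NP [NP [Det this] [N editor]] [PP [P under] [NP [Det that] [N park]]]] [VP [VP [V found] [NP [Det that] [N robot]]] [PP [P about] [NP [Det that] [N manuscript]]]]]
The difference turns on whether VP → VP PP is used at the relevant span, versus an alternative expansion of VP.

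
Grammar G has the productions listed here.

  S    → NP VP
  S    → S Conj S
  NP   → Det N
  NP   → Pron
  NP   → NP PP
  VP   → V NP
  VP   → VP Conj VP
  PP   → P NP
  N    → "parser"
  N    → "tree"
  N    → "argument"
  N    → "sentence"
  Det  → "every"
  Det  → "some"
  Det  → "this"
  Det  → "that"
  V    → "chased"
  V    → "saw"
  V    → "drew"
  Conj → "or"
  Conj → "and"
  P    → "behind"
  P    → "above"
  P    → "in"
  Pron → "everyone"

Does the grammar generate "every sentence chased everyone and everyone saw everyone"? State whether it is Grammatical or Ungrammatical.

Grammatical

S
  S
    NP
      Det: every
      N: sentence
    VP
      V: chased
      NP
        Pron: everyone
  Conj: and
  S
    NP
      Pron: everyone
    VP
      V: saw
      NP
        Pron: everyone
Every word is introduced by a lexical rule and the phrasal rules combine the resulting categories into a single S.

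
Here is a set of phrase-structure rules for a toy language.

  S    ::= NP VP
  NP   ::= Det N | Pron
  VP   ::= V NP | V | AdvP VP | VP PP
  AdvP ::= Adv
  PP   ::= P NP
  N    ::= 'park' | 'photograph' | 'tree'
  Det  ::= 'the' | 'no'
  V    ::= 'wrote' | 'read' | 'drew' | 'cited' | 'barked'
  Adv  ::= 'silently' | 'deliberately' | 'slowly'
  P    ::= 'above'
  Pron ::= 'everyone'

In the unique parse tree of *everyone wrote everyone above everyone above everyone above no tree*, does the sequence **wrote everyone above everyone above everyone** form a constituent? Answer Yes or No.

[S [NP [Pron everyone]] [VP [VP [VP [VP [V wrote] [NP [Pron everyone]]] [PP [P above] [NP [Pron everyone]]]] [PP [P above] [NP [Pron everyone]]]] [PP [P above] [NP [Det no] [N tree]]]]]
The words 'wrote everyone above everyone above everyone' are exhaustively dominated by a single VP node (built by VP → VP PP), so they form a constituent.

Yes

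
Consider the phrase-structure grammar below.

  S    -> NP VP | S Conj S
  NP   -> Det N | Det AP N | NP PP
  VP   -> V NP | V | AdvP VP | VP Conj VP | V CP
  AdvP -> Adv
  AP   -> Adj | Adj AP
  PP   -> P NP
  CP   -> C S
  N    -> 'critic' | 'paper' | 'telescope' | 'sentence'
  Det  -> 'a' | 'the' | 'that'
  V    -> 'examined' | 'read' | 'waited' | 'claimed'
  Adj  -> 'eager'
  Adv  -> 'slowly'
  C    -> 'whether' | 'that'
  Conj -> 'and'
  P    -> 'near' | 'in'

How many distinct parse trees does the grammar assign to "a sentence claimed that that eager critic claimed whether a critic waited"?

1

[S [NP [Det a] [N sentence]] [VP [V claimed] [CP [C that] [S [NP [Det that] [AP [Adj eager]] [N critic]] [VP [V claimed] [CP [C whether] [S [NP [Det a] [N critic]] [VP [V waited]]]]]]]]]
No rule offers an alternative attachment or grouping for any span, so this is the only derivation.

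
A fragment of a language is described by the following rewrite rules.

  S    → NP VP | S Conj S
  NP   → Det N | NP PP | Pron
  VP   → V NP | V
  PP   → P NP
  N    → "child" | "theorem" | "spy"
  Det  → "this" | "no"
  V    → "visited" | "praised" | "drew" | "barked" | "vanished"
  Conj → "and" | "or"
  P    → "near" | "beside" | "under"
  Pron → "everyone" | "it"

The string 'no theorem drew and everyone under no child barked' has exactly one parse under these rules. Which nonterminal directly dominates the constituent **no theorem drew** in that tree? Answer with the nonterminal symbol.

S
  S
    NP
      Det: no
      N: theorem
    VP
      V: drew
  Conj: and
  S
    NP
      NP
        Pron: everyone
      PP
        P: under
        NP
          Det: no
          N: child
    VP
      V: barked
The span 'no theorem drew' is the S node built by S → NP VP.
Its mother is the S built by S → S Conj S.

S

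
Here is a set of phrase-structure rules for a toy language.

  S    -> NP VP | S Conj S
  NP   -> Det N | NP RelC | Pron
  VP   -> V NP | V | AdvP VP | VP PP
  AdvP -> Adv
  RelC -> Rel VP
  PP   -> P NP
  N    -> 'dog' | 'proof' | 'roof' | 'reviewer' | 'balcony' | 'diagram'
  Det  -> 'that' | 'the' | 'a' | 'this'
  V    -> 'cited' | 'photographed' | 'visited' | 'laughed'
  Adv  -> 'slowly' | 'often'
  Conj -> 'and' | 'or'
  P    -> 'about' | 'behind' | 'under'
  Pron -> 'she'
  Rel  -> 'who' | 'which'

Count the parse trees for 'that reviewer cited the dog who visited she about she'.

2

The two bracketings:
[S [NP [Det that] [N reviewer]] [VP [V cited] [NP [NP [Det the] [N dog]] [RelC [Rel who] [VP [VP [V visited] [NP [Pron she]]] [PP [P about] [NP [Pron she]]]]]]]]
[S [NP [Det that] [N reviewer]] [VP [VP [V cited] [NP [NP [Det the] [N dog]] [RelC [Rel who] [VP [V visited] [NP [Pron she]]]]]] [PP [P about] [NP [Pron she]]]]]
The trees differ in how a recursive rule is bracketed over the same span.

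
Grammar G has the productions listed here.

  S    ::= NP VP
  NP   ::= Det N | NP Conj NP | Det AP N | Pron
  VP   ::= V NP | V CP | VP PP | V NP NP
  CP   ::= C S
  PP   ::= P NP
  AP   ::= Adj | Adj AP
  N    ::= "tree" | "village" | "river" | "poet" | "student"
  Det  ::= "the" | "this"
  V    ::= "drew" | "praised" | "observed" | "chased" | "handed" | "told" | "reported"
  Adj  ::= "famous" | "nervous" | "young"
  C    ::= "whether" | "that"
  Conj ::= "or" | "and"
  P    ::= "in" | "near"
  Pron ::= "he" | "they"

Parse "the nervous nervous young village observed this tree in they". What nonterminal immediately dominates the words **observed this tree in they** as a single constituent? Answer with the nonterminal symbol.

[S [NP [Det the] [AP [Adj nervous] [AP [Adj nervous] [AP [Adj young]]]] [N village]] [VP [VP [V observed] [NP [Det this] [N tree]]] [PP [P in] [NP [Pron they]]]]]
The span 'observed this tree in they' is the VP node built by VP → VP PP.

VP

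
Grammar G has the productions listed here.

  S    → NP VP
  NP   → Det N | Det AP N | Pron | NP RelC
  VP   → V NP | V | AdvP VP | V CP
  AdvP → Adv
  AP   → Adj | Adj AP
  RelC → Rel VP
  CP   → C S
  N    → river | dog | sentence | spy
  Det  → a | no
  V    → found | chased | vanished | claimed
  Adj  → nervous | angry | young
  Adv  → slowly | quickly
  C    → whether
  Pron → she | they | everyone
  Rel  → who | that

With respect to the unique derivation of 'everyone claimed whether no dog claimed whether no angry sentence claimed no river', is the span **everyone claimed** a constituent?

No

[S [NP [Pron everyone]] [VP [V claimed] [CP [C whether] [S [NP [Det no] [N dog]] [VP [V claimed] [CP [C whether] [S [NP [Det no] [AP [Adj angry]] [N sentence]] [VP [V claimed] [NP [Det no] [N river]]]]]]]]]]
The smallest constituent containing 'everyone claimed' is the S spanning 'everyone claimed whether no dog claimed whether no angry sentence claimed no river'; no single node in the tree dominates exactly the given words.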